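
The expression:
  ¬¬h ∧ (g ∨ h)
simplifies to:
h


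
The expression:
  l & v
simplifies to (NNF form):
l & v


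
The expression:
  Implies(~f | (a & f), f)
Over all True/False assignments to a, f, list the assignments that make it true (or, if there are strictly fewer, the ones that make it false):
is true only for:
  a=False, f=True;
  a=True, f=True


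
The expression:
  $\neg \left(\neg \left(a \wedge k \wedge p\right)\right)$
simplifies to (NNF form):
$a \wedge k \wedge p$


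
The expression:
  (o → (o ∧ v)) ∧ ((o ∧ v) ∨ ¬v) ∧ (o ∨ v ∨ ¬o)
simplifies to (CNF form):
(o ∨ ¬v) ∧ (v ∨ ¬o)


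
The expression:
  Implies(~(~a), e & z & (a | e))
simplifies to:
~a | (e & z)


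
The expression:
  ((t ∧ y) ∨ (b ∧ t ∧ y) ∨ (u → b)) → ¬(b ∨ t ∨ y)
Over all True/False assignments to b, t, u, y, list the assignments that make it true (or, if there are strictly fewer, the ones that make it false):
is true only for:
  b=False, t=False, u=False, y=False;
  b=False, t=False, u=True, y=False;
  b=False, t=False, u=True, y=True;
  b=False, t=True, u=True, y=False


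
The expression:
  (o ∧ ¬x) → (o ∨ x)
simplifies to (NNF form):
True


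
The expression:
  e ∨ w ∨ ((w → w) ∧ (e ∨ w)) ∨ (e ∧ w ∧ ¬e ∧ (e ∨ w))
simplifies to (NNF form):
e ∨ w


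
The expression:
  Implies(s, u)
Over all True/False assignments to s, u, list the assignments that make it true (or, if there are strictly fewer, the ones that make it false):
is false only for:
  s=True, u=False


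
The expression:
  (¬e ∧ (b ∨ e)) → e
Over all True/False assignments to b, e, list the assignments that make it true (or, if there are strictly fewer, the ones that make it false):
is false only for:
  b=True, e=False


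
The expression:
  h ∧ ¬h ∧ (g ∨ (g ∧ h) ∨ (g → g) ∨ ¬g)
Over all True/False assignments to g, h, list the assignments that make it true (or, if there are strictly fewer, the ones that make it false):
is never true.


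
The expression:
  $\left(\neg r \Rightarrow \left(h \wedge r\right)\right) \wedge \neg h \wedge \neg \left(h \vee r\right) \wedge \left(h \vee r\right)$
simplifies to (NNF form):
$\text{False}$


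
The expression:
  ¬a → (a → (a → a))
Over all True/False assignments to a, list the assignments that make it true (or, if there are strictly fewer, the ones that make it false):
is always true.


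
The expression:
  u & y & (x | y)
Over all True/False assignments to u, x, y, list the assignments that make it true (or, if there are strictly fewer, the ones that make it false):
is true only for:
  u=True, x=False, y=True;
  u=True, x=True, y=True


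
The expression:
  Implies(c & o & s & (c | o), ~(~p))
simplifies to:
p | ~c | ~o | ~s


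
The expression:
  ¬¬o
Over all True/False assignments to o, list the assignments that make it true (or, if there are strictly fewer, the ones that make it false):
is true only for:
  o=True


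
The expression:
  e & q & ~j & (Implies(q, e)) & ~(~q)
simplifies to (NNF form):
e & q & ~j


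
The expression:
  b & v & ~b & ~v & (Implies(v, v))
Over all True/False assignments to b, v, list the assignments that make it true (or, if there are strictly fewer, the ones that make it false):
is never true.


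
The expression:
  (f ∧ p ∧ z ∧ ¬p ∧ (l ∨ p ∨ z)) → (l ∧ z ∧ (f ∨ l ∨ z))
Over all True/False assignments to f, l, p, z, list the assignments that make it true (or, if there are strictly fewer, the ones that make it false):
is always true.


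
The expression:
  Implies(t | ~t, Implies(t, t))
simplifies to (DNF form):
True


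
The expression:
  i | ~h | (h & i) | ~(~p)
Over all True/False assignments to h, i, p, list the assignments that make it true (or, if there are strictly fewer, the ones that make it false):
is false only for:
  h=True, i=False, p=False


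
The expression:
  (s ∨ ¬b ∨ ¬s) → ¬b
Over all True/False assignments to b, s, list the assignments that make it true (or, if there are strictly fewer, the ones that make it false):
is true only for:
  b=False, s=False;
  b=False, s=True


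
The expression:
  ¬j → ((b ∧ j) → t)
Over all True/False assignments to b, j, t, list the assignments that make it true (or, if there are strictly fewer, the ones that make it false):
is always true.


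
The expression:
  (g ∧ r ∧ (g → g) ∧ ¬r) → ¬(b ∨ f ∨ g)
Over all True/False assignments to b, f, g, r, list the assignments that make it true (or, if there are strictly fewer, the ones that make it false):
is always true.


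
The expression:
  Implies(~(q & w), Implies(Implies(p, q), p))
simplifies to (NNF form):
p | (q & w)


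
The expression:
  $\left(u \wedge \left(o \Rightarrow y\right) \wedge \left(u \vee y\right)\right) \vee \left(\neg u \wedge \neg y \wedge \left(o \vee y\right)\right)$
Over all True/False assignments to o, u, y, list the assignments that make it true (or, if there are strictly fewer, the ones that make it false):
is true only for:
  o=False, u=True, y=False;
  o=False, u=True, y=True;
  o=True, u=False, y=False;
  o=True, u=True, y=True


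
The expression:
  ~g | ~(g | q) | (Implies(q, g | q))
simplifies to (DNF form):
True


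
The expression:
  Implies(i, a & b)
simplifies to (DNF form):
~i | (a & b)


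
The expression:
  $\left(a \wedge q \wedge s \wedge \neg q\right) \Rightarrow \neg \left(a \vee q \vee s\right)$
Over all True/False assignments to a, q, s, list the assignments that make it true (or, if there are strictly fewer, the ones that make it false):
is always true.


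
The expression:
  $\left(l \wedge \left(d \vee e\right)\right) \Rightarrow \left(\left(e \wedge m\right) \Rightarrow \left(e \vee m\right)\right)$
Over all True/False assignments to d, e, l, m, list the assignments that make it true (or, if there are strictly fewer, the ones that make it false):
is always true.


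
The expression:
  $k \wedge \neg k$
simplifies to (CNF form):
$\text{False}$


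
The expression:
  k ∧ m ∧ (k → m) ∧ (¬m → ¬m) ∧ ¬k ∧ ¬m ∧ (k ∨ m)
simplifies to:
False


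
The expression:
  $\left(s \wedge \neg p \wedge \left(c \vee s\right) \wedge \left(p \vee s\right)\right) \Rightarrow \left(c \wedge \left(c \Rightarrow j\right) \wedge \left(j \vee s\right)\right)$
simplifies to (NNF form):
$p \vee \left(c \wedge j\right) \vee \neg s$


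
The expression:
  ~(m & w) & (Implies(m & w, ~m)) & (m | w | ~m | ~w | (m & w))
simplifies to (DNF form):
~m | ~w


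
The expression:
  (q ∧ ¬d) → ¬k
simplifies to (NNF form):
d ∨ ¬k ∨ ¬q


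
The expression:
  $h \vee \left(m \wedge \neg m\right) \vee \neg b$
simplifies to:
$h \vee \neg b$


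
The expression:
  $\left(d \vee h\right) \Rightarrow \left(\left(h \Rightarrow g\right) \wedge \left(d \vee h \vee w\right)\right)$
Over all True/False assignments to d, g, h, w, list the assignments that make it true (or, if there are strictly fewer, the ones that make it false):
is false only for:
  d=False, g=False, h=True, w=False;
  d=False, g=False, h=True, w=True;
  d=True, g=False, h=True, w=False;
  d=True, g=False, h=True, w=True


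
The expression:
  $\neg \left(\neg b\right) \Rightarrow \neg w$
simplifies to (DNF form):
$\neg b \vee \neg w$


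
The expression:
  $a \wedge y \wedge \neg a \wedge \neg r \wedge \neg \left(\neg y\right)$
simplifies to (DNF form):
$\text{False}$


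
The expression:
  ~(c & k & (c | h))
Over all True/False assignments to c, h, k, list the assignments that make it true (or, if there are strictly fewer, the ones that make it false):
is false only for:
  c=True, h=False, k=True;
  c=True, h=True, k=True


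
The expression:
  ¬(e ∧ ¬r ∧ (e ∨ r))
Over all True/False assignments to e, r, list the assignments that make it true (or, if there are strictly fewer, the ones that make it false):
is false only for:
  e=True, r=False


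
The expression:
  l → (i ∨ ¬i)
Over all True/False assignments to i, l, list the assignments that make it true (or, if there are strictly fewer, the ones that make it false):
is always true.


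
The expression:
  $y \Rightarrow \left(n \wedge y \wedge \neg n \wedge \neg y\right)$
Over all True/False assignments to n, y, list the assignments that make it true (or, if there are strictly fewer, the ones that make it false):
is true only for:
  n=False, y=False;
  n=True, y=False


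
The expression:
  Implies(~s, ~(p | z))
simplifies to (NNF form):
s | (~p & ~z)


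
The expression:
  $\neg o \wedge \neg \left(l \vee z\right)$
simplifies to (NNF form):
$\neg l \wedge \neg o \wedge \neg z$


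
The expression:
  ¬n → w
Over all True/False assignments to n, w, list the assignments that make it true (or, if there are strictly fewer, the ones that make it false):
is false only for:
  n=False, w=False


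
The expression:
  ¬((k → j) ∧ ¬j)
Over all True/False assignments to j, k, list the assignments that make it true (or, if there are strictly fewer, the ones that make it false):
is false only for:
  j=False, k=False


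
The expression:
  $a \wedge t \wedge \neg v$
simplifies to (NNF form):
$a \wedge t \wedge \neg v$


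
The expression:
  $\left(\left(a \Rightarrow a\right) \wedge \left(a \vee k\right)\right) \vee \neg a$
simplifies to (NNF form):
$\text{True}$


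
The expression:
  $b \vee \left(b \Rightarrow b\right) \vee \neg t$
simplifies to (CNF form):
$\text{True}$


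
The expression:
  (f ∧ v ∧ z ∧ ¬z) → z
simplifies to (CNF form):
True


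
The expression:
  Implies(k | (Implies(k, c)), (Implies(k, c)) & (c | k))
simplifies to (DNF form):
c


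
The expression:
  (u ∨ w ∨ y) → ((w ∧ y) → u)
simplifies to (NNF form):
u ∨ ¬w ∨ ¬y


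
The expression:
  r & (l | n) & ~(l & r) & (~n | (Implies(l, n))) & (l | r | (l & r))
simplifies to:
n & r & ~l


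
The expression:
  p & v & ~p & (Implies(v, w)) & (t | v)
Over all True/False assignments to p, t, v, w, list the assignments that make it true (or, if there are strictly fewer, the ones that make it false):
is never true.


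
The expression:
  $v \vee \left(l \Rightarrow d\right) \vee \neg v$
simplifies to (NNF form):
$\text{True}$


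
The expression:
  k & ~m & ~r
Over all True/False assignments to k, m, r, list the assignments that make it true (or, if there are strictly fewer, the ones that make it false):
is true only for:
  k=True, m=False, r=False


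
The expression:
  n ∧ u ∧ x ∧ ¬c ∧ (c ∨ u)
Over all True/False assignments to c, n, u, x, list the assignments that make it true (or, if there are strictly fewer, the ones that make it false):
is true only for:
  c=False, n=True, u=True, x=True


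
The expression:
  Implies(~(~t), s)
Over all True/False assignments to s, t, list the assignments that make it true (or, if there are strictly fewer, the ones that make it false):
is false only for:
  s=False, t=True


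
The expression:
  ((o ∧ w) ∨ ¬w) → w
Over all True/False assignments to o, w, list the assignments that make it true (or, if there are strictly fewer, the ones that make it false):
is true only for:
  o=False, w=True;
  o=True, w=True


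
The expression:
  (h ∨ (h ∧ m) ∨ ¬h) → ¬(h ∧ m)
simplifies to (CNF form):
¬h ∨ ¬m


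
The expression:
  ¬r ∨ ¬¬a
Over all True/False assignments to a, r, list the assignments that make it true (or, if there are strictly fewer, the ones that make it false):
is false only for:
  a=False, r=True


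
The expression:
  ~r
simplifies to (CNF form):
~r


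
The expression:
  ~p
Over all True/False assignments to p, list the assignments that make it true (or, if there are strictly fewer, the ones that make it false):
is true only for:
  p=False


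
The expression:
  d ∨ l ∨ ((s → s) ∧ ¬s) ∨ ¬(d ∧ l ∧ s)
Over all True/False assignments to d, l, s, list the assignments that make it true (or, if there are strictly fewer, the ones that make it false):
is always true.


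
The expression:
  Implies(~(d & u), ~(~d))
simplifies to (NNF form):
d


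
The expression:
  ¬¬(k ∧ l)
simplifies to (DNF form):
k ∧ l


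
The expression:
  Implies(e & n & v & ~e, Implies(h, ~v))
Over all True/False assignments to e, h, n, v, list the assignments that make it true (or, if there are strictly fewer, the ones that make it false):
is always true.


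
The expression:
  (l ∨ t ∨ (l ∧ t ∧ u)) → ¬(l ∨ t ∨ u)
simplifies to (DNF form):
¬l ∧ ¬t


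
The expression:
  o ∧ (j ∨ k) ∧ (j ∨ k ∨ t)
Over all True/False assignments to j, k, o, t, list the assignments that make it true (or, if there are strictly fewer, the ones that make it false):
is true only for:
  j=False, k=True, o=True, t=False;
  j=False, k=True, o=True, t=True;
  j=True, k=False, o=True, t=False;
  j=True, k=False, o=True, t=True;
  j=True, k=True, o=True, t=False;
  j=True, k=True, o=True, t=True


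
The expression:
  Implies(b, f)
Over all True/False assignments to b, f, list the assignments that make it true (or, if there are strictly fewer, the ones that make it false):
is false only for:
  b=True, f=False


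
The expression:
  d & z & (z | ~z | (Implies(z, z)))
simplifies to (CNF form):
d & z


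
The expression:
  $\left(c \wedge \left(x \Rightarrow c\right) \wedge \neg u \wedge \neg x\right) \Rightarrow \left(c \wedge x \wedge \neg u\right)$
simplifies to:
$u \vee x \vee \neg c$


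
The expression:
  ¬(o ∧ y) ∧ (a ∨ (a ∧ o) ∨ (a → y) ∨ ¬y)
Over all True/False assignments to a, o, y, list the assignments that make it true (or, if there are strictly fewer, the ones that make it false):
is false only for:
  a=False, o=True, y=True;
  a=True, o=True, y=True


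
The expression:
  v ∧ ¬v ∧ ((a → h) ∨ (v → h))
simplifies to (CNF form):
False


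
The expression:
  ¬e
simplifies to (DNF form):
¬e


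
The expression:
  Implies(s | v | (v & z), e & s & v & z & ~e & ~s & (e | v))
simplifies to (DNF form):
~s & ~v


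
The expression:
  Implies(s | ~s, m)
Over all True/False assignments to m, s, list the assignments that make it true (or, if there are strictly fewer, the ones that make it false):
is true only for:
  m=True, s=False;
  m=True, s=True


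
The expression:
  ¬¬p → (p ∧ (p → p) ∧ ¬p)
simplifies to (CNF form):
¬p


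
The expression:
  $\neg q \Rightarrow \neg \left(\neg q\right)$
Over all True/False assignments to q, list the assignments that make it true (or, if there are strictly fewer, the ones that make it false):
is true only for:
  q=True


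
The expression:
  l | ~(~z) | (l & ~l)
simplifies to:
l | z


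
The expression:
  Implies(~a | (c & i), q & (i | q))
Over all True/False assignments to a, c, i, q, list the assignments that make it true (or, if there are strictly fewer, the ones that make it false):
is false only for:
  a=False, c=False, i=False, q=False;
  a=False, c=False, i=True, q=False;
  a=False, c=True, i=False, q=False;
  a=False, c=True, i=True, q=False;
  a=True, c=True, i=True, q=False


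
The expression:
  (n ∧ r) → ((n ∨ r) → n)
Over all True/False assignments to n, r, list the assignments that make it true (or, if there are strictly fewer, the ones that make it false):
is always true.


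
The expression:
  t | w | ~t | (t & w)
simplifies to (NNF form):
True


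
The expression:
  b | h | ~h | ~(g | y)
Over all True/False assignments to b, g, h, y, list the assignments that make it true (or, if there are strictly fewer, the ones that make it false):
is always true.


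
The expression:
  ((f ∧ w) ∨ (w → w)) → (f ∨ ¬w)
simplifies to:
f ∨ ¬w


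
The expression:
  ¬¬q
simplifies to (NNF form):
q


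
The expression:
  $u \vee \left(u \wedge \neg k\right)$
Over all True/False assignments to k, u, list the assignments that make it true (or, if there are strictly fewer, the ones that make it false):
is true only for:
  k=False, u=True;
  k=True, u=True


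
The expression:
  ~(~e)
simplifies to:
e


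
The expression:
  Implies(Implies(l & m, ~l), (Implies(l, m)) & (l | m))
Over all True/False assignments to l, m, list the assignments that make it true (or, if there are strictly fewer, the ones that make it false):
is true only for:
  l=False, m=True;
  l=True, m=True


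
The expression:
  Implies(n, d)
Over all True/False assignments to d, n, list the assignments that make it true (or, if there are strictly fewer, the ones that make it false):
is false only for:
  d=False, n=True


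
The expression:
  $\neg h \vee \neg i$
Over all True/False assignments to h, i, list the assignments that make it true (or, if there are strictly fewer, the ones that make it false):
is false only for:
  h=True, i=True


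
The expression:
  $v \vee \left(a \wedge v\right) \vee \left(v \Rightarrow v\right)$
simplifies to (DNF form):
$\text{True}$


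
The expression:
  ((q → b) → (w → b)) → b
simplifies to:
b ∨ (w ∧ ¬q)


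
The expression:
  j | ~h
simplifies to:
j | ~h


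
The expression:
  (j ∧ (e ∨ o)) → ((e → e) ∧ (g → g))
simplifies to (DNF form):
True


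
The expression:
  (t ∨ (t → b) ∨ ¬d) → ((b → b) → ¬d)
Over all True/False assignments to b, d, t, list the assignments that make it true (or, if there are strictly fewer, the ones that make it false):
is true only for:
  b=False, d=False, t=False;
  b=False, d=False, t=True;
  b=True, d=False, t=False;
  b=True, d=False, t=True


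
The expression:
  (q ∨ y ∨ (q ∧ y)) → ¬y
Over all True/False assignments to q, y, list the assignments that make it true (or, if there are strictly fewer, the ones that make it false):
is true only for:
  q=False, y=False;
  q=True, y=False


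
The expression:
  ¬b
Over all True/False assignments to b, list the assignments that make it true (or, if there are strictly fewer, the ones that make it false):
is true only for:
  b=False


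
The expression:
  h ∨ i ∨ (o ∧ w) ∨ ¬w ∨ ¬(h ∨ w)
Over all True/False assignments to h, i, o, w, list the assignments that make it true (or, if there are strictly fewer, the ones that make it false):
is false only for:
  h=False, i=False, o=False, w=True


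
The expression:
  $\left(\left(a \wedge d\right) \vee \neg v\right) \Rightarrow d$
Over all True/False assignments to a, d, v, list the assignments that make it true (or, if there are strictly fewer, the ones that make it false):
is false only for:
  a=False, d=False, v=False;
  a=True, d=False, v=False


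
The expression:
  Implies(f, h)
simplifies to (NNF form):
h | ~f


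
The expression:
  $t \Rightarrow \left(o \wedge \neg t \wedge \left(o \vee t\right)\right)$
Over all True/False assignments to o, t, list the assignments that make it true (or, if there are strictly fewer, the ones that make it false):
is true only for:
  o=False, t=False;
  o=True, t=False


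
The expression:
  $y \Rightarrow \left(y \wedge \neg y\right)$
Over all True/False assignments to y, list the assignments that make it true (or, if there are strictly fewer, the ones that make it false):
is true only for:
  y=False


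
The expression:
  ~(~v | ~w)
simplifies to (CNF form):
v & w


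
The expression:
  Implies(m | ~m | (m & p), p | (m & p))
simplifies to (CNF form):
p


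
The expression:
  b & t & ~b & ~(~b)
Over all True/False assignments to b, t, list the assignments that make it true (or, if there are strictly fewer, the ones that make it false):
is never true.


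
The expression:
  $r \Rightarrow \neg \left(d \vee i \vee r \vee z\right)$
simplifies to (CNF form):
$\neg r$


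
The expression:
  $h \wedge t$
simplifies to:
$h \wedge t$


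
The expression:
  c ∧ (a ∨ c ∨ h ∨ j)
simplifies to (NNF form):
c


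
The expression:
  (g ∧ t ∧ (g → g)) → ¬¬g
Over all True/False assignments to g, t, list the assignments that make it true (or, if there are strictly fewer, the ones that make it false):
is always true.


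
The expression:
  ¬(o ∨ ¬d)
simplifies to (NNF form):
d ∧ ¬o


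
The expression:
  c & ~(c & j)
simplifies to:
c & ~j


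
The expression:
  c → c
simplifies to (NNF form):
True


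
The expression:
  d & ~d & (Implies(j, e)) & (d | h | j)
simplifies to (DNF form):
False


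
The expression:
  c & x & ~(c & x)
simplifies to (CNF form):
False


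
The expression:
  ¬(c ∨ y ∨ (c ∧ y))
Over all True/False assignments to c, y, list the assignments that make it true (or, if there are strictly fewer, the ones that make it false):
is true only for:
  c=False, y=False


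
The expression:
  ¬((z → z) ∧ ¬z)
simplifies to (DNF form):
z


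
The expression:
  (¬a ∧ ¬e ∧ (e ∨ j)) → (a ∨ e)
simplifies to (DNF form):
a ∨ e ∨ ¬j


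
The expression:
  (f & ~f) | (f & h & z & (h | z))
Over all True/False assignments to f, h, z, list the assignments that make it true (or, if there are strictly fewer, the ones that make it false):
is true only for:
  f=True, h=True, z=True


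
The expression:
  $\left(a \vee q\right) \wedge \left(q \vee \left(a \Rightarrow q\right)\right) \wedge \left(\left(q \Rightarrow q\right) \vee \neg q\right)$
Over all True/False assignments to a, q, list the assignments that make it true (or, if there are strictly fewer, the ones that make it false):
is true only for:
  a=False, q=True;
  a=True, q=True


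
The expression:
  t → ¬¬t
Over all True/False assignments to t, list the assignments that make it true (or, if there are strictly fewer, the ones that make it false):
is always true.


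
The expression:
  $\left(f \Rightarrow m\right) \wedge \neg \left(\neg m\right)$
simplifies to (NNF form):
$m$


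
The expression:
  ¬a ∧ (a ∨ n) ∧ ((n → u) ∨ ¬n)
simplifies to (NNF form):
n ∧ u ∧ ¬a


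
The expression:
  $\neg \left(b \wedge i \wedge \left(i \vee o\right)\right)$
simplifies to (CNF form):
$\neg b \vee \neg i$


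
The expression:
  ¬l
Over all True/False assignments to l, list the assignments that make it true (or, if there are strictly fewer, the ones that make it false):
is true only for:
  l=False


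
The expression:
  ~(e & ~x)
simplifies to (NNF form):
x | ~e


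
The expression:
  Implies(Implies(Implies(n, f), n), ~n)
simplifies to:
~n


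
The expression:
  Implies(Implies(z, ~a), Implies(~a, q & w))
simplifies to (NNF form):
a | (q & w)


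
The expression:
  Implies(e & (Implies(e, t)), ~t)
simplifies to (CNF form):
~e | ~t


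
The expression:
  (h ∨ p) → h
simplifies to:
h ∨ ¬p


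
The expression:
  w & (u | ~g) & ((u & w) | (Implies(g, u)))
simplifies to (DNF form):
(u & w) | (w & ~g)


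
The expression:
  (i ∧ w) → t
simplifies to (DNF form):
t ∨ ¬i ∨ ¬w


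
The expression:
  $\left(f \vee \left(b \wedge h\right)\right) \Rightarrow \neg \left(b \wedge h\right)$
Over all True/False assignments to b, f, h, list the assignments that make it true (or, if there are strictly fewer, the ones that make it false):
is false only for:
  b=True, f=False, h=True;
  b=True, f=True, h=True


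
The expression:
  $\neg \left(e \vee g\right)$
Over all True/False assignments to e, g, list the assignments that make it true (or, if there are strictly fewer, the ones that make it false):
is true only for:
  e=False, g=False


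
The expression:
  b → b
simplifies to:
True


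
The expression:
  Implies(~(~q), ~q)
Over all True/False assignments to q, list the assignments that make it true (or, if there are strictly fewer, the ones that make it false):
is true only for:
  q=False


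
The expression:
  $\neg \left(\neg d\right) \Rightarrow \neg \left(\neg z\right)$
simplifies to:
$z \vee \neg d$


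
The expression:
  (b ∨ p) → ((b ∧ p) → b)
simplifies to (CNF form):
True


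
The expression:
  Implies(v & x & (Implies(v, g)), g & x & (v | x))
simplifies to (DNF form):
True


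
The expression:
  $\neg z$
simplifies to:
$\neg z$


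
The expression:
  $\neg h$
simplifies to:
$\neg h$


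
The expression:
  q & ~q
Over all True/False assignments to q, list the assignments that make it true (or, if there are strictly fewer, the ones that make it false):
is never true.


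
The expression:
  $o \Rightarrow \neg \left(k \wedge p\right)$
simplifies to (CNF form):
$\neg k \vee \neg o \vee \neg p$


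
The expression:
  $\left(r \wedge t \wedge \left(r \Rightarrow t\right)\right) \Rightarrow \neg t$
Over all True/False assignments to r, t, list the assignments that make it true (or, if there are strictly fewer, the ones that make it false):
is false only for:
  r=True, t=True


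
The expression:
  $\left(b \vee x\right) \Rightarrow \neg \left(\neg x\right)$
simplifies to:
$x \vee \neg b$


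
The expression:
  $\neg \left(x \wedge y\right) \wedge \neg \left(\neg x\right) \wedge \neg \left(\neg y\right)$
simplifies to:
$\text{False}$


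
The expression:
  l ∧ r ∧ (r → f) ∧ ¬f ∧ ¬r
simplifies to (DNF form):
False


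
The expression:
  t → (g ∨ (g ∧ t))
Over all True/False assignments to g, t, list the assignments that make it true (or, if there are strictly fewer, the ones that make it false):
is false only for:
  g=False, t=True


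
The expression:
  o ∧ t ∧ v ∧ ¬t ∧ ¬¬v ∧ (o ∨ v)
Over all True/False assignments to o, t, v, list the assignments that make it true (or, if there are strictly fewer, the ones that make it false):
is never true.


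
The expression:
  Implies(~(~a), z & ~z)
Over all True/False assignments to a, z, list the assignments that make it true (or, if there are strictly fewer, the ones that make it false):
is true only for:
  a=False, z=False;
  a=False, z=True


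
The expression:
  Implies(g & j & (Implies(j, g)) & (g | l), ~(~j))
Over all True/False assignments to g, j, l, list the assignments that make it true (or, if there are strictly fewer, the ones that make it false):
is always true.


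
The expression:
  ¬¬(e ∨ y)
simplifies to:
e ∨ y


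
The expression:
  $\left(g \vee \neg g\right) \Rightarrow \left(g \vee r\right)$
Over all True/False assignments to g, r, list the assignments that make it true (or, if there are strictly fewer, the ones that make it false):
is false only for:
  g=False, r=False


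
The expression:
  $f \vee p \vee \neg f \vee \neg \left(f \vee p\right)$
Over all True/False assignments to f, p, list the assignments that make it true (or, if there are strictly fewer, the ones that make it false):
is always true.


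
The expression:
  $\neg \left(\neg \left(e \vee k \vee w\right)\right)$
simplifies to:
$e \vee k \vee w$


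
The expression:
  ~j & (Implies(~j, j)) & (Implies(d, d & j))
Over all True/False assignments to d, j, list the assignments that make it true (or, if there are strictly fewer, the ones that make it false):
is never true.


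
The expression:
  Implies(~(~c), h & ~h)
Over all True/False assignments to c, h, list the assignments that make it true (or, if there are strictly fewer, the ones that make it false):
is true only for:
  c=False, h=False;
  c=False, h=True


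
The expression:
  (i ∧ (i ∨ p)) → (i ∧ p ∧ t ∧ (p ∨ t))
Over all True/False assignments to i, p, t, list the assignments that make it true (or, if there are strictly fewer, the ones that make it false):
is false only for:
  i=True, p=False, t=False;
  i=True, p=False, t=True;
  i=True, p=True, t=False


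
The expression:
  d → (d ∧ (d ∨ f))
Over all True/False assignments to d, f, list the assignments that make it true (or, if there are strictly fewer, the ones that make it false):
is always true.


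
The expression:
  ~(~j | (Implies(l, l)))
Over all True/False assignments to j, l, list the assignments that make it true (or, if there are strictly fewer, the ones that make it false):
is never true.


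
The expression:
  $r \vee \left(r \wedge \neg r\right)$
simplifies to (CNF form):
$r$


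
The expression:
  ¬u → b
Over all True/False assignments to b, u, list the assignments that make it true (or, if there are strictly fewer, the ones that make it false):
is false only for:
  b=False, u=False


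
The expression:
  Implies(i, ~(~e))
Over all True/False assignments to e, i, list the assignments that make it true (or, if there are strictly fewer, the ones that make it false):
is false only for:
  e=False, i=True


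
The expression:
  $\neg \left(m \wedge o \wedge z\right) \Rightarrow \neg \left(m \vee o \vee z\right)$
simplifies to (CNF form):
$\left(m \vee \neg z\right) \wedge \left(o \vee \neg m\right) \wedge \left(z \vee \neg o\right)$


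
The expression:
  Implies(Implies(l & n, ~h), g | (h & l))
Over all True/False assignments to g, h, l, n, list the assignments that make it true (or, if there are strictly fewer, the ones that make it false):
is false only for:
  g=False, h=False, l=False, n=False;
  g=False, h=False, l=False, n=True;
  g=False, h=False, l=True, n=False;
  g=False, h=False, l=True, n=True;
  g=False, h=True, l=False, n=False;
  g=False, h=True, l=False, n=True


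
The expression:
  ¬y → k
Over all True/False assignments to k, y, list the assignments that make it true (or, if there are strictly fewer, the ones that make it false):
is false only for:
  k=False, y=False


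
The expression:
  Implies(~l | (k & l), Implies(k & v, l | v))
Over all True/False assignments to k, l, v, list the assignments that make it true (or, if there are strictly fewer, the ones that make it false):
is always true.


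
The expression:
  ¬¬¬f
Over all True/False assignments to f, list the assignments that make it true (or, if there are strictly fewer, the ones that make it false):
is true only for:
  f=False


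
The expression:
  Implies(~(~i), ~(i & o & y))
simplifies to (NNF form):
~i | ~o | ~y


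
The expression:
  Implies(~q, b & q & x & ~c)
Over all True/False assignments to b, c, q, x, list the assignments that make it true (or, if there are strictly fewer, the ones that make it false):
is true only for:
  b=False, c=False, q=True, x=False;
  b=False, c=False, q=True, x=True;
  b=False, c=True, q=True, x=False;
  b=False, c=True, q=True, x=True;
  b=True, c=False, q=True, x=False;
  b=True, c=False, q=True, x=True;
  b=True, c=True, q=True, x=False;
  b=True, c=True, q=True, x=True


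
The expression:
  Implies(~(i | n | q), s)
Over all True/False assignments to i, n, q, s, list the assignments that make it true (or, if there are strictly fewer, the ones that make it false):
is false only for:
  i=False, n=False, q=False, s=False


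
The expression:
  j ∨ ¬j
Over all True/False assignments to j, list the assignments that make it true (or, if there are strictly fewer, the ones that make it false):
is always true.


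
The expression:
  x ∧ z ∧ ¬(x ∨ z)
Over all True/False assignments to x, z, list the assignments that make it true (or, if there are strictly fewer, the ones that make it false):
is never true.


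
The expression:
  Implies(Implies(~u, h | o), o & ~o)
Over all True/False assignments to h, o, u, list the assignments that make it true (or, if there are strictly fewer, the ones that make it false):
is true only for:
  h=False, o=False, u=False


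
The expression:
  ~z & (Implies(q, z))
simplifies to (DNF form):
~q & ~z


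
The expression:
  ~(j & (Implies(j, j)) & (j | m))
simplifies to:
~j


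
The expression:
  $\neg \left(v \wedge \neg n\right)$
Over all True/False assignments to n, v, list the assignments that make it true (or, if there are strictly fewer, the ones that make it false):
is false only for:
  n=False, v=True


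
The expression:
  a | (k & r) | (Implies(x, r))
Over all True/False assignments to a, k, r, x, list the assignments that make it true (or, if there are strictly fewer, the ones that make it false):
is false only for:
  a=False, k=False, r=False, x=True;
  a=False, k=True, r=False, x=True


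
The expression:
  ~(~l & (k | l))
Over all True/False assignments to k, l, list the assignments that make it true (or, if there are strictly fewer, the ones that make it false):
is false only for:
  k=True, l=False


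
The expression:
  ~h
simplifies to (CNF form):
~h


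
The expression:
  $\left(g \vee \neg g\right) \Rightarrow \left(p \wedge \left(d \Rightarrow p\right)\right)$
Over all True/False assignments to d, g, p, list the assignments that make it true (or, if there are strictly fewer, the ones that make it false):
is true only for:
  d=False, g=False, p=True;
  d=False, g=True, p=True;
  d=True, g=False, p=True;
  d=True, g=True, p=True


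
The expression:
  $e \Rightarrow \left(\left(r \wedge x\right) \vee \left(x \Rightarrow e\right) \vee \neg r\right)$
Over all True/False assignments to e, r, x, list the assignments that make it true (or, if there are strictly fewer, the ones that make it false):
is always true.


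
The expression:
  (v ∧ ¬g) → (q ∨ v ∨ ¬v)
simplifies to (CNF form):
True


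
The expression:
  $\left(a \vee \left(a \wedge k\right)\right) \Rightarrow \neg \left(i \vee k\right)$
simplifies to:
$\left(\neg i \wedge \neg k\right) \vee \neg a$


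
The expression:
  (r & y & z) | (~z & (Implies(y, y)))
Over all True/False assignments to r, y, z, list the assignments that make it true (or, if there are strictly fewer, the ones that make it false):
is false only for:
  r=False, y=False, z=True;
  r=False, y=True, z=True;
  r=True, y=False, z=True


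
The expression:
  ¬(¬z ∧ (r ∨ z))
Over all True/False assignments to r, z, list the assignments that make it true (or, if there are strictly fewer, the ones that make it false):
is false only for:
  r=True, z=False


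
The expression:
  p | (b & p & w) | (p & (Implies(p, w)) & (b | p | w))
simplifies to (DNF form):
p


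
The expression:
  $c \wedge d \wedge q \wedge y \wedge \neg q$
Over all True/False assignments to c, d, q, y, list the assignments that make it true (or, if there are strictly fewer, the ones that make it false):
is never true.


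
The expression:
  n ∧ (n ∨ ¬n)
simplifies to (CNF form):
n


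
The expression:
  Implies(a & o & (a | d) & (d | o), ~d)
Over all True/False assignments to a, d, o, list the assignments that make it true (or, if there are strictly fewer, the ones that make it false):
is false only for:
  a=True, d=True, o=True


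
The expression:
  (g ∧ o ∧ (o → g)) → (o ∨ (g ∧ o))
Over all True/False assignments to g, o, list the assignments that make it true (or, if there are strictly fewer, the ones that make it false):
is always true.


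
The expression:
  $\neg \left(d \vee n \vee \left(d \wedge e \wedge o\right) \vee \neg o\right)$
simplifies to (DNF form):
$o \wedge \neg d \wedge \neg n$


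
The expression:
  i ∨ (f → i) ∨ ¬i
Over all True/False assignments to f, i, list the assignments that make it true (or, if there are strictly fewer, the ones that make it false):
is always true.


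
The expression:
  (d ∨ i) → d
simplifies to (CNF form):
d ∨ ¬i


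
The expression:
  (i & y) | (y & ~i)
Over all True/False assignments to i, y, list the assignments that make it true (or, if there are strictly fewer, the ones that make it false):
is true only for:
  i=False, y=True;
  i=True, y=True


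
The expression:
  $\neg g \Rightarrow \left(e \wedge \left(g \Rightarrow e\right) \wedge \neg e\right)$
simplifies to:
$g$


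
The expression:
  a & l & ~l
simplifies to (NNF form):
False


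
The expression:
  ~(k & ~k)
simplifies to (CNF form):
True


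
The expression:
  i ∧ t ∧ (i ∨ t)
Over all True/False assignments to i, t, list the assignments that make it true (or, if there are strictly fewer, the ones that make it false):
is true only for:
  i=True, t=True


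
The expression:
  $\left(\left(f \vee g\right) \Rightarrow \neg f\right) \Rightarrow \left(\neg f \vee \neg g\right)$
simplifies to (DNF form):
$\text{True}$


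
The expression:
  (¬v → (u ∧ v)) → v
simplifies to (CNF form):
True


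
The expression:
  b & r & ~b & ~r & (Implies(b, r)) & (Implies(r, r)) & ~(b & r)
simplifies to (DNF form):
False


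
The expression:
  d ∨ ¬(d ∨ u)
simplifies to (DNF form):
d ∨ ¬u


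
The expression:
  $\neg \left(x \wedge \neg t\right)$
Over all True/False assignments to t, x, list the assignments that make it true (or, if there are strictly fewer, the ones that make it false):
is false only for:
  t=False, x=True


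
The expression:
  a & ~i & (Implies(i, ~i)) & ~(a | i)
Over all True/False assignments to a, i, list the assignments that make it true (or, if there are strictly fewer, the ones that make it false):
is never true.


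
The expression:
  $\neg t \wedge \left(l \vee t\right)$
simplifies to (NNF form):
$l \wedge \neg t$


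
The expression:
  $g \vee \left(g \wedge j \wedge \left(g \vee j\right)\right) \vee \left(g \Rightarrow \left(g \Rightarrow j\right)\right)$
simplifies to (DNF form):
$\text{True}$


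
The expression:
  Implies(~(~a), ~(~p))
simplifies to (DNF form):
p | ~a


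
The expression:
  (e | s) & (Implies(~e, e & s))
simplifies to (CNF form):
e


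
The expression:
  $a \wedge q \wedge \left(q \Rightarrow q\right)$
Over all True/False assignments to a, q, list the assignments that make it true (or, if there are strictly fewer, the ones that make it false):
is true only for:
  a=True, q=True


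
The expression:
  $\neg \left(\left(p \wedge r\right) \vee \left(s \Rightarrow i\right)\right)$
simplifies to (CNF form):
$s \wedge \neg i \wedge \left(\neg p \vee \neg r\right)$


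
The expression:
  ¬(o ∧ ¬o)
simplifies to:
True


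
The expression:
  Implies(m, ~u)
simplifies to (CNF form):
~m | ~u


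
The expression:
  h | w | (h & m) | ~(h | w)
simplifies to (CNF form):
True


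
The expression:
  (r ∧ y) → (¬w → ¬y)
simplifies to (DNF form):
w ∨ ¬r ∨ ¬y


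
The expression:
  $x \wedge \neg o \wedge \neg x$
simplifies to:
$\text{False}$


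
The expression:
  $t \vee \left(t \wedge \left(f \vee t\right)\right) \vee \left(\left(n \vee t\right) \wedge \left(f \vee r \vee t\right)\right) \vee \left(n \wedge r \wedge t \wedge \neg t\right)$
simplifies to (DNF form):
$t \vee \left(f \wedge n\right) \vee \left(n \wedge r\right)$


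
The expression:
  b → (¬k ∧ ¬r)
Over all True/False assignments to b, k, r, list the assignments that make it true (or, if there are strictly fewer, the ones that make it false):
is false only for:
  b=True, k=False, r=True;
  b=True, k=True, r=False;
  b=True, k=True, r=True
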